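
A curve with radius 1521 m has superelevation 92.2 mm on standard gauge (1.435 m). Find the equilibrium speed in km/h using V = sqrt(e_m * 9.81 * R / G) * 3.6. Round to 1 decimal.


Convert cant: e = 92.2 mm = 0.0922 m
V_ms = sqrt(0.0922 * 9.81 * 1521 / 1.435)
V_ms = sqrt(958.68789) = 30.9627 m/s
V = 30.9627 * 3.6 = 111.5 km/h

111.5


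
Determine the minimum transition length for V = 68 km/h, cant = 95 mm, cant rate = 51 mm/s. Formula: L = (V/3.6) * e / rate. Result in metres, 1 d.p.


Convert speed: V = 68 / 3.6 = 18.8889 m/s
L = 18.8889 * 95 / 51
L = 1794.4444 / 51
L = 35.2 m

35.2


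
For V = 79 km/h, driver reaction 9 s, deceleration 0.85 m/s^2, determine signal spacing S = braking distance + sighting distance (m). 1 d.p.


V = 79 / 3.6 = 21.9444 m/s
Braking distance = 21.9444^2 / (2*0.85) = 283.2698 m
Sighting distance = 21.9444 * 9 = 197.5 m
S = 283.2698 + 197.5 = 480.8 m

480.8


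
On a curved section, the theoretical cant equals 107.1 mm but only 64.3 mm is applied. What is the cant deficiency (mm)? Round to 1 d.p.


Cant deficiency = equilibrium cant - actual cant
CD = 107.1 - 64.3
CD = 42.8 mm

42.8


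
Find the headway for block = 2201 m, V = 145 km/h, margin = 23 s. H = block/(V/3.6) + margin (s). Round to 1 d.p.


V = 145 / 3.6 = 40.2778 m/s
Block traversal time = 2201 / 40.2778 = 54.6455 s
Headway = 54.6455 + 23
Headway = 77.6 s

77.6


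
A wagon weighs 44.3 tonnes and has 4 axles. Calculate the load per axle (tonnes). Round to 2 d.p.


Load per axle = total weight / number of axles
Load = 44.3 / 4
Load = 11.08 tonnes

11.08


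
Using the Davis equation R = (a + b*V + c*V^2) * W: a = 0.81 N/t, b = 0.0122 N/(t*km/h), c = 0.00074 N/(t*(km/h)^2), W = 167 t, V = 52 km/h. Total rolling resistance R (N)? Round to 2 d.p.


b*V = 0.0122 * 52 = 0.6344
c*V^2 = 0.00074 * 2704 = 2.00096
R_per_t = 0.81 + 0.6344 + 2.00096 = 3.44536 N/t
R_total = 3.44536 * 167 = 575.38 N

575.38


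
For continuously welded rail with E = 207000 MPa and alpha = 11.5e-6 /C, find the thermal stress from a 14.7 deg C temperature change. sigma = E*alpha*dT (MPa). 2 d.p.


sigma = E * alpha * dT
sigma = 207000 * 11.5e-6 * 14.7
sigma = 2.3805 * 14.7
sigma = 34.99 MPa

34.99


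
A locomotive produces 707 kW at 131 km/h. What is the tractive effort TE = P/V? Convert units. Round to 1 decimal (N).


Convert: P = 707 kW = 707000 W
V = 131 / 3.6 = 36.3889 m/s
TE = 707000 / 36.3889
TE = 19429.0 N

19429.0


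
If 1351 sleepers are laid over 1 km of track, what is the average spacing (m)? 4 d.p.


Spacing = 1000 m / number of sleepers
Spacing = 1000 / 1351
Spacing = 0.7402 m

0.7402


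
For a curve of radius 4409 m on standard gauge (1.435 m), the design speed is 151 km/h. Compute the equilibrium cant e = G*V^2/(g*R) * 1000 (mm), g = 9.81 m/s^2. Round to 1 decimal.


Convert speed: V = 151 / 3.6 = 41.9444 m/s
Apply formula: e = 1.435 * 41.9444^2 / (9.81 * 4409)
e = 1.435 * 1759.3364 / 43252.29
e = 0.05837 m = 58.4 mm

58.4


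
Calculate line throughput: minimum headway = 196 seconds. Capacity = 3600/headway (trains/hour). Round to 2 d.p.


Capacity = 3600 / headway
Capacity = 3600 / 196
Capacity = 18.37 trains/hour

18.37


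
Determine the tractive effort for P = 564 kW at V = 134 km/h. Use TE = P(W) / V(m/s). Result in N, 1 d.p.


Convert: P = 564 kW = 564000 W
V = 134 / 3.6 = 37.2222 m/s
TE = 564000 / 37.2222
TE = 15152.2 N

15152.2


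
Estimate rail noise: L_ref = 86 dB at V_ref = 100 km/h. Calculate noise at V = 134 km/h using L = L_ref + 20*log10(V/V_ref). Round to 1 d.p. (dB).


V/V_ref = 134 / 100 = 1.34
log10(1.34) = 0.127105
20 * 0.127105 = 2.5421
L = 86 + 2.5421 = 88.5 dB

88.5


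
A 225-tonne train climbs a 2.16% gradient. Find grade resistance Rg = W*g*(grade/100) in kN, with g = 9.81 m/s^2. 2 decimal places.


Rg = W * 9.81 * grade / 100
Rg = 225 * 9.81 * 2.16 / 100
Rg = 2207.25 * 0.0216
Rg = 47.68 kN

47.68


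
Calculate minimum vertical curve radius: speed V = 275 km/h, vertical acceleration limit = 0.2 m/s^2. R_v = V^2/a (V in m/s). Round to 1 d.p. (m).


Convert speed: V = 275 / 3.6 = 76.3889 m/s
V^2 = 5835.2623 m^2/s^2
R_v = 5835.2623 / 0.2
R_v = 29176.3 m

29176.3


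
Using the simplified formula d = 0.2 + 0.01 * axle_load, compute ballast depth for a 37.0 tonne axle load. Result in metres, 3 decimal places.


d = 0.2 + 0.01 * 37.0
d = 0.2 + 0.37
d = 0.570 m

0.570


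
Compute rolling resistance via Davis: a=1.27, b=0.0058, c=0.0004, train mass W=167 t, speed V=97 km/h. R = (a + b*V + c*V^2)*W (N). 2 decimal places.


b*V = 0.0058 * 97 = 0.5626
c*V^2 = 0.0004 * 9409 = 3.7636
R_per_t = 1.27 + 0.5626 + 3.7636 = 5.5962 N/t
R_total = 5.5962 * 167 = 934.57 N

934.57


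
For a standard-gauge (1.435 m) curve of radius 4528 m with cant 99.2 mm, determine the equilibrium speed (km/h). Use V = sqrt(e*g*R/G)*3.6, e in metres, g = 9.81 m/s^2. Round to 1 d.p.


Convert cant: e = 99.2 mm = 0.0992 m
V_ms = sqrt(0.0992 * 9.81 * 4528 / 1.435)
V_ms = sqrt(3070.684499) = 55.4138 m/s
V = 55.4138 * 3.6 = 199.5 km/h

199.5


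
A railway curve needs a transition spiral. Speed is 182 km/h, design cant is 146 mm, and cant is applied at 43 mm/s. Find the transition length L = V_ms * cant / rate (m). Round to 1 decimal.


Convert speed: V = 182 / 3.6 = 50.5556 m/s
L = 50.5556 * 146 / 43
L = 7381.1111 / 43
L = 171.7 m

171.7


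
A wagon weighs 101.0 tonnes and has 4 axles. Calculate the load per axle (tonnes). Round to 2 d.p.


Load per axle = total weight / number of axles
Load = 101.0 / 4
Load = 25.25 tonnes

25.25


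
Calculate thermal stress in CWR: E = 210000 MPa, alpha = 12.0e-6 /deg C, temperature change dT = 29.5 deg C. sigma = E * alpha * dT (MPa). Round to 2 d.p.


sigma = E * alpha * dT
sigma = 210000 * 12.0e-6 * 29.5
sigma = 2.52 * 29.5
sigma = 74.34 MPa

74.34


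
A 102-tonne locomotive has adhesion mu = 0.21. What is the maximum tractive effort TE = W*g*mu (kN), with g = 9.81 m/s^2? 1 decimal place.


TE_max = W * g * mu
TE_max = 102 * 9.81 * 0.21
TE_max = 1000.62 * 0.21
TE_max = 210.1 kN

210.1


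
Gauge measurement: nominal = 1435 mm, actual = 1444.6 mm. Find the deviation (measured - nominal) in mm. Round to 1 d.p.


Deviation = measured - nominal
Deviation = 1444.6 - 1435
Deviation = 9.6 mm

9.6


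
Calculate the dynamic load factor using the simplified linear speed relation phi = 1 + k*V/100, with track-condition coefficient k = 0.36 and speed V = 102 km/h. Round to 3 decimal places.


phi = 1 + k * V / 100
phi = 1 + 0.36 * 102 / 100
phi = 1 + 0.3672
phi = 1.367

1.367


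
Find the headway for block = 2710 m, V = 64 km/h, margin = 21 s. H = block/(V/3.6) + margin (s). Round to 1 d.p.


V = 64 / 3.6 = 17.7778 m/s
Block traversal time = 2710 / 17.7778 = 152.4375 s
Headway = 152.4375 + 21
Headway = 173.4 s

173.4


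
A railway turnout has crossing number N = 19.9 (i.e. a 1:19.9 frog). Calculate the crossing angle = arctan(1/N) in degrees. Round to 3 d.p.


1/N = 1/19.9 = 0.050251
angle = arctan(0.050251) = 0.050209 rad
angle = 0.050209 * 180/pi = 2.877 degrees

2.877


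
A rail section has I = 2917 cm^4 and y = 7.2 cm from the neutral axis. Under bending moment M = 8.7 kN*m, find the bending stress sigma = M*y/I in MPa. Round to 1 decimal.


Convert units:
M = 8.7 kN*m = 8700000 N*mm
y = 7.2 cm = 72 mm
I = 2917 cm^4 = 29170000 mm^4
sigma = 8700000 * 72 / 29170000
sigma = 21.5 MPa

21.5


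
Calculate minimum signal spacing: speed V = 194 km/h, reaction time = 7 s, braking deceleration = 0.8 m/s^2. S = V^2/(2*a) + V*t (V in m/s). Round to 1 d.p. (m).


V = 194 / 3.6 = 53.8889 m/s
Braking distance = 53.8889^2 / (2*0.8) = 1815.0077 m
Sighting distance = 53.8889 * 7 = 377.2222 m
S = 1815.0077 + 377.2222 = 2192.2 m

2192.2


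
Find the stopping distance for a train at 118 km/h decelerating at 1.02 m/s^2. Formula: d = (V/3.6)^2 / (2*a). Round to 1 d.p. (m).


Convert speed: V = 118 / 3.6 = 32.7778 m/s
V^2 = 1074.3827
d = 1074.3827 / (2 * 1.02)
d = 1074.3827 / 2.04
d = 526.7 m

526.7


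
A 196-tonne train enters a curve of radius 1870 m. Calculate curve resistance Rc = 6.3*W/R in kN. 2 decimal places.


Rc = 6.3 * W / R
Rc = 6.3 * 196 / 1870
Rc = 1234.8 / 1870
Rc = 0.66 kN

0.66


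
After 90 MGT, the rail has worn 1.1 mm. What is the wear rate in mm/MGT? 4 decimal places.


Wear rate = total wear / cumulative tonnage
Rate = 1.1 / 90
Rate = 0.0122 mm/MGT

0.0122


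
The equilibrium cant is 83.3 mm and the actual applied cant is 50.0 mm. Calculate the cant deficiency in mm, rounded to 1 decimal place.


Cant deficiency = equilibrium cant - actual cant
CD = 83.3 - 50.0
CD = 33.3 mm

33.3


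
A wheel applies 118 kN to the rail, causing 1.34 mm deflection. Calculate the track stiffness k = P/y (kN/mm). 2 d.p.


Track stiffness k = P / y
k = 118 / 1.34
k = 88.06 kN/mm

88.06


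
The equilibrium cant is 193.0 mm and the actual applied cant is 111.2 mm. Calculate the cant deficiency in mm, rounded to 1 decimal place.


Cant deficiency = equilibrium cant - actual cant
CD = 193.0 - 111.2
CD = 81.8 mm

81.8


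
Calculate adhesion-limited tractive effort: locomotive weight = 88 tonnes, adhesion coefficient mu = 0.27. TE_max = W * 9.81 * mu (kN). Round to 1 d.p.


TE_max = W * g * mu
TE_max = 88 * 9.81 * 0.27
TE_max = 863.28 * 0.27
TE_max = 233.1 kN

233.1


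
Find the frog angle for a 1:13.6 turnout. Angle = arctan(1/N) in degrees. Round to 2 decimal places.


1/N = 1/13.6 = 0.073529
angle = arctan(0.073529) = 0.073397 rad
angle = 0.073397 * 180/pi = 4.21 degrees

4.21


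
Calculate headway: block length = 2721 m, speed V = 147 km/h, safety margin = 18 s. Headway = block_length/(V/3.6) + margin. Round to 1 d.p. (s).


V = 147 / 3.6 = 40.8333 m/s
Block traversal time = 2721 / 40.8333 = 66.6367 s
Headway = 66.6367 + 18
Headway = 84.6 s

84.6


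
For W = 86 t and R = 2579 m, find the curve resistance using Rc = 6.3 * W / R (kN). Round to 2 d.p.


Rc = 6.3 * W / R
Rc = 6.3 * 86 / 2579
Rc = 541.8 / 2579
Rc = 0.21 kN

0.21


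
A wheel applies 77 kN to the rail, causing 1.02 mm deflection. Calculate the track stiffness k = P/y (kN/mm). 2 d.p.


Track stiffness k = P / y
k = 77 / 1.02
k = 75.49 kN/mm

75.49


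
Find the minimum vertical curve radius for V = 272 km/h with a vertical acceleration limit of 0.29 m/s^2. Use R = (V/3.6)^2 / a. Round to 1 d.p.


Convert speed: V = 272 / 3.6 = 75.5556 m/s
V^2 = 5708.642 m^2/s^2
R_v = 5708.642 / 0.29
R_v = 19685.0 m

19685.0


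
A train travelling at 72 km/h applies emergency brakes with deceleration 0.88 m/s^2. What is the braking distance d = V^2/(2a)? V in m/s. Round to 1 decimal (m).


Convert speed: V = 72 / 3.6 = 20.0 m/s
V^2 = 400.0
d = 400.0 / (2 * 0.88)
d = 400.0 / 1.76
d = 227.3 m

227.3


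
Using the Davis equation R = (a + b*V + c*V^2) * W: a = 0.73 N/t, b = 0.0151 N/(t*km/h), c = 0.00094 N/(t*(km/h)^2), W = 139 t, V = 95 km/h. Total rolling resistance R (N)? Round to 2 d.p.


b*V = 0.0151 * 95 = 1.4345
c*V^2 = 0.00094 * 9025 = 8.4835
R_per_t = 0.73 + 1.4345 + 8.4835 = 10.648 N/t
R_total = 10.648 * 139 = 1480.07 N

1480.07


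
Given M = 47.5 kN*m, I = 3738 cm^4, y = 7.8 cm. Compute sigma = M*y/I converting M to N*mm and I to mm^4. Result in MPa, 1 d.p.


Convert units:
M = 47.5 kN*m = 47500000 N*mm
y = 7.8 cm = 78 mm
I = 3738 cm^4 = 37380000 mm^4
sigma = 47500000 * 78 / 37380000
sigma = 99.1 MPa

99.1


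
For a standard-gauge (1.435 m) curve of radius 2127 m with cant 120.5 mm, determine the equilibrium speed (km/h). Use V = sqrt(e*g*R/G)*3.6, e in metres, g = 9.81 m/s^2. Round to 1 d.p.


Convert cant: e = 120.5 mm = 0.1205 m
V_ms = sqrt(0.1205 * 9.81 * 2127 / 1.435)
V_ms = sqrt(1752.151453) = 41.8587 m/s
V = 41.8587 * 3.6 = 150.7 km/h

150.7


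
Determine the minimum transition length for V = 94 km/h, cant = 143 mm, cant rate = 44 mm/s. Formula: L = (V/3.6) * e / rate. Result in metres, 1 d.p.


Convert speed: V = 94 / 3.6 = 26.1111 m/s
L = 26.1111 * 143 / 44
L = 3733.8889 / 44
L = 84.9 m

84.9


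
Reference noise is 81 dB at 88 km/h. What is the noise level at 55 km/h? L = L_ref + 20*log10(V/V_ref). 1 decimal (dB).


V/V_ref = 55 / 88 = 0.625
log10(0.625) = -0.20412
20 * -0.20412 = -4.0824
L = 81 + -4.0824 = 76.9 dB

76.9


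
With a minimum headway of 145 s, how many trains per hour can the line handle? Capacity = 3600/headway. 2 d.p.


Capacity = 3600 / headway
Capacity = 3600 / 145
Capacity = 24.83 trains/hour

24.83


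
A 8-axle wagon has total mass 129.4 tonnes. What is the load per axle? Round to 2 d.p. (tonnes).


Load per axle = total weight / number of axles
Load = 129.4 / 8
Load = 16.18 tonnes

16.18


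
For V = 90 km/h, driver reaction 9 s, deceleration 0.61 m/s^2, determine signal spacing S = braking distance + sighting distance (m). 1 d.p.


V = 90 / 3.6 = 25.0 m/s
Braking distance = 25.0^2 / (2*0.61) = 512.2951 m
Sighting distance = 25.0 * 9 = 225.0 m
S = 512.2951 + 225.0 = 737.3 m

737.3


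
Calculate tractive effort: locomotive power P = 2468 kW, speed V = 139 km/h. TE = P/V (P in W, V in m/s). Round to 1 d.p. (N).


Convert: P = 2468 kW = 2468000 W
V = 139 / 3.6 = 38.6111 m/s
TE = 2468000 / 38.6111
TE = 63919.4 N

63919.4


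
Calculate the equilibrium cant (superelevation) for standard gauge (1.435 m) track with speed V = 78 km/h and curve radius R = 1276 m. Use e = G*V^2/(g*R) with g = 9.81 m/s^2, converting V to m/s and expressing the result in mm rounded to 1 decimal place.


Convert speed: V = 78 / 3.6 = 21.6667 m/s
Apply formula: e = 1.435 * 21.6667^2 / (9.81 * 1276)
e = 1.435 * 469.4444 / 12517.56
e = 0.053817 m = 53.8 mm

53.8


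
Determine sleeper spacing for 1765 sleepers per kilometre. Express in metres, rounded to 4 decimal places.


Spacing = 1000 m / number of sleepers
Spacing = 1000 / 1765
Spacing = 0.5666 m

0.5666


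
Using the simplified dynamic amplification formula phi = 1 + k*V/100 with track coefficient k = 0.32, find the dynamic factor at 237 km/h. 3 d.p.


phi = 1 + k * V / 100
phi = 1 + 0.32 * 237 / 100
phi = 1 + 0.7584
phi = 1.758

1.758


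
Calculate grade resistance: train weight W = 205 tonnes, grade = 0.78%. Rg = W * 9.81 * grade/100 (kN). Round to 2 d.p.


Rg = W * 9.81 * grade / 100
Rg = 205 * 9.81 * 0.78 / 100
Rg = 2011.05 * 0.0078
Rg = 15.69 kN

15.69


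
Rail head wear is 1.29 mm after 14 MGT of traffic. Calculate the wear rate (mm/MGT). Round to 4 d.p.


Wear rate = total wear / cumulative tonnage
Rate = 1.29 / 14
Rate = 0.0921 mm/MGT

0.0921


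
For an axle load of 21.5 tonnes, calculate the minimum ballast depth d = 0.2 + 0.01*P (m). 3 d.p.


d = 0.2 + 0.01 * 21.5
d = 0.2 + 0.215
d = 0.415 m

0.415


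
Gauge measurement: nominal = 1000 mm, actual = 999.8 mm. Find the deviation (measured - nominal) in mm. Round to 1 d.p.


Deviation = measured - nominal
Deviation = 999.8 - 1000
Deviation = -0.2 mm

-0.2


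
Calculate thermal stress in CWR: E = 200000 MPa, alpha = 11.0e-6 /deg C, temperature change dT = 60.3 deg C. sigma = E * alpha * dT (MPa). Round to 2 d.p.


sigma = E * alpha * dT
sigma = 200000 * 11.0e-6 * 60.3
sigma = 2.2 * 60.3
sigma = 132.66 MPa

132.66


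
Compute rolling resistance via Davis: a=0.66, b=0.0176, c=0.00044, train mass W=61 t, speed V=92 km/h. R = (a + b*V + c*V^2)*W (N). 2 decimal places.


b*V = 0.0176 * 92 = 1.6192
c*V^2 = 0.00044 * 8464 = 3.72416
R_per_t = 0.66 + 1.6192 + 3.72416 = 6.00336 N/t
R_total = 6.00336 * 61 = 366.20 N

366.20


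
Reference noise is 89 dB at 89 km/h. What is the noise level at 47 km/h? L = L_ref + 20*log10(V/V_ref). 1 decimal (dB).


V/V_ref = 47 / 89 = 0.52809
log10(0.52809) = -0.277292
20 * -0.277292 = -5.5458
L = 89 + -5.5458 = 83.5 dB

83.5


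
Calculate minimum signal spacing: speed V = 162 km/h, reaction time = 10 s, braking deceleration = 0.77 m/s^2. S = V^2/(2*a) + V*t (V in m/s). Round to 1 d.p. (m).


V = 162 / 3.6 = 45.0 m/s
Braking distance = 45.0^2 / (2*0.77) = 1314.9351 m
Sighting distance = 45.0 * 10 = 450.0 m
S = 1314.9351 + 450.0 = 1764.9 m

1764.9


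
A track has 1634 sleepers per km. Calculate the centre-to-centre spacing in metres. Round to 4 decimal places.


Spacing = 1000 m / number of sleepers
Spacing = 1000 / 1634
Spacing = 0.6120 m

0.6120


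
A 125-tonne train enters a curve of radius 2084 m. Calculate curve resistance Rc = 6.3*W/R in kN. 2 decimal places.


Rc = 6.3 * W / R
Rc = 6.3 * 125 / 2084
Rc = 787.5 / 2084
Rc = 0.38 kN

0.38


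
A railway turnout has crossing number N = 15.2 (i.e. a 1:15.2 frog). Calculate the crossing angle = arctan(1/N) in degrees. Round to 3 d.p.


1/N = 1/15.2 = 0.065789
angle = arctan(0.065789) = 0.065695 rad
angle = 0.065695 * 180/pi = 3.764 degrees

3.764


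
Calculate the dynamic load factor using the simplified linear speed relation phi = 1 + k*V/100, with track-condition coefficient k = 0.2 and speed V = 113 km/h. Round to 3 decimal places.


phi = 1 + k * V / 100
phi = 1 + 0.2 * 113 / 100
phi = 1 + 0.226
phi = 1.226

1.226


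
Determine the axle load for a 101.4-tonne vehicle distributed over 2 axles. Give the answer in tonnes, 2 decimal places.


Load per axle = total weight / number of axles
Load = 101.4 / 2
Load = 50.70 tonnes

50.70


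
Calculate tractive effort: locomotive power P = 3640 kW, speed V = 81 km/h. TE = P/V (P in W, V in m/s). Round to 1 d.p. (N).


Convert: P = 3640 kW = 3640000 W
V = 81 / 3.6 = 22.5 m/s
TE = 3640000 / 22.5
TE = 161777.8 N

161777.8


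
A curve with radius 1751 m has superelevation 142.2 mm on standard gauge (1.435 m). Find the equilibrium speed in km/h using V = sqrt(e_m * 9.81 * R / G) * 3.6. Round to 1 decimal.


Convert cant: e = 142.2 mm = 0.1422 m
V_ms = sqrt(0.1422 * 9.81 * 1751 / 1.435)
V_ms = sqrt(1702.169674) = 41.2574 m/s
V = 41.2574 * 3.6 = 148.5 km/h

148.5


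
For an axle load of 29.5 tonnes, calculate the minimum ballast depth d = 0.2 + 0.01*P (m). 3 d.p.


d = 0.2 + 0.01 * 29.5
d = 0.2 + 0.295
d = 0.495 m

0.495


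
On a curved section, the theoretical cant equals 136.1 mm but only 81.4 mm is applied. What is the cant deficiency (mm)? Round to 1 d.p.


Cant deficiency = equilibrium cant - actual cant
CD = 136.1 - 81.4
CD = 54.7 mm

54.7


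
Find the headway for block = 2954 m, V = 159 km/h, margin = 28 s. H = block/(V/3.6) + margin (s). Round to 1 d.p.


V = 159 / 3.6 = 44.1667 m/s
Block traversal time = 2954 / 44.1667 = 66.883 s
Headway = 66.883 + 28
Headway = 94.9 s

94.9


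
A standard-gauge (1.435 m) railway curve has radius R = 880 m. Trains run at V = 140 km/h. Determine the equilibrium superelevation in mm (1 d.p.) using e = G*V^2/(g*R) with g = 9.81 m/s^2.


Convert speed: V = 140 / 3.6 = 38.8889 m/s
Apply formula: e = 1.435 * 38.8889^2 / (9.81 * 880)
e = 1.435 * 1512.3457 / 8632.8
e = 0.251392 m = 251.4 mm

251.4


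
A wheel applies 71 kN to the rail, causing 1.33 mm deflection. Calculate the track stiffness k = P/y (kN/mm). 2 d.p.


Track stiffness k = P / y
k = 71 / 1.33
k = 53.38 kN/mm

53.38


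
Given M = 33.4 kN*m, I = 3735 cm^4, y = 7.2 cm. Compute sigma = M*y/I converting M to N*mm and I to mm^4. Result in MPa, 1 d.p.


Convert units:
M = 33.4 kN*m = 33400000 N*mm
y = 7.2 cm = 72 mm
I = 3735 cm^4 = 37350000 mm^4
sigma = 33400000 * 72 / 37350000
sigma = 64.4 MPa

64.4


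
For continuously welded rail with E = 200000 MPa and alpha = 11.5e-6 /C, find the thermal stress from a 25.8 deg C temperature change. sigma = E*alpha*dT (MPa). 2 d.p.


sigma = E * alpha * dT
sigma = 200000 * 11.5e-6 * 25.8
sigma = 2.3 * 25.8
sigma = 59.34 MPa

59.34


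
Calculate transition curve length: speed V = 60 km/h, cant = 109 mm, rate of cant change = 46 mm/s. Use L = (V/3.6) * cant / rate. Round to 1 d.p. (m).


Convert speed: V = 60 / 3.6 = 16.6667 m/s
L = 16.6667 * 109 / 46
L = 1816.6667 / 46
L = 39.5 m

39.5


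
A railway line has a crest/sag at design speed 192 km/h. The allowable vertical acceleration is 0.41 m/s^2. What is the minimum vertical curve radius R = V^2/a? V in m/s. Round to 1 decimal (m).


Convert speed: V = 192 / 3.6 = 53.3333 m/s
V^2 = 2844.4444 m^2/s^2
R_v = 2844.4444 / 0.41
R_v = 6937.7 m

6937.7


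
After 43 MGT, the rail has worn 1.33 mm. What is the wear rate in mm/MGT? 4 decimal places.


Wear rate = total wear / cumulative tonnage
Rate = 1.33 / 43
Rate = 0.0309 mm/MGT

0.0309


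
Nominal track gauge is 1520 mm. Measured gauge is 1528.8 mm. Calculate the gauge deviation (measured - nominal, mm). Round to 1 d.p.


Deviation = measured - nominal
Deviation = 1528.8 - 1520
Deviation = 8.8 mm

8.8


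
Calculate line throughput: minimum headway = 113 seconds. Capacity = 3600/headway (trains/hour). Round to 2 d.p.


Capacity = 3600 / headway
Capacity = 3600 / 113
Capacity = 31.86 trains/hour

31.86


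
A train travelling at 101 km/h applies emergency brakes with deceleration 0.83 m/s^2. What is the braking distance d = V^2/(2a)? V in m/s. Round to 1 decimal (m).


Convert speed: V = 101 / 3.6 = 28.0556 m/s
V^2 = 787.1142
d = 787.1142 / (2 * 0.83)
d = 787.1142 / 1.66
d = 474.2 m

474.2


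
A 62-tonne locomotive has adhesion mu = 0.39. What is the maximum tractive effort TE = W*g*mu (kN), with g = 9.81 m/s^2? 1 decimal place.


TE_max = W * g * mu
TE_max = 62 * 9.81 * 0.39
TE_max = 608.22 * 0.39
TE_max = 237.2 kN

237.2


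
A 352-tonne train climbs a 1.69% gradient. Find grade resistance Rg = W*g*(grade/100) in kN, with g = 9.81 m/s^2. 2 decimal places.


Rg = W * 9.81 * grade / 100
Rg = 352 * 9.81 * 1.69 / 100
Rg = 3453.12 * 0.0169
Rg = 58.36 kN

58.36


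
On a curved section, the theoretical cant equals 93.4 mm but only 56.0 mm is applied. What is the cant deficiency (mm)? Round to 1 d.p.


Cant deficiency = equilibrium cant - actual cant
CD = 93.4 - 56.0
CD = 37.4 mm

37.4


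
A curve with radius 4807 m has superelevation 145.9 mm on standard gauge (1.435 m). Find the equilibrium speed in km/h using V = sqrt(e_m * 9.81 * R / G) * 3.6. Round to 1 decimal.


Convert cant: e = 145.9 mm = 0.1459 m
V_ms = sqrt(0.1459 * 9.81 * 4807 / 1.435)
V_ms = sqrt(4794.535298) = 69.2426 m/s
V = 69.2426 * 3.6 = 249.3 km/h

249.3


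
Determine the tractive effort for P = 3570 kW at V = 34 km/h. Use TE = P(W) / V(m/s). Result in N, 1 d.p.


Convert: P = 3570 kW = 3570000 W
V = 34 / 3.6 = 9.4444 m/s
TE = 3570000 / 9.4444
TE = 378000.0 N

378000.0


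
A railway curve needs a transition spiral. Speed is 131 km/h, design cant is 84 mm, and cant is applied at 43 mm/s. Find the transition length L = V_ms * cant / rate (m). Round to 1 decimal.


Convert speed: V = 131 / 3.6 = 36.3889 m/s
L = 36.3889 * 84 / 43
L = 3056.6667 / 43
L = 71.1 m

71.1


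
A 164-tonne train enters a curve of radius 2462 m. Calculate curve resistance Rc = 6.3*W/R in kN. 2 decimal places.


Rc = 6.3 * W / R
Rc = 6.3 * 164 / 2462
Rc = 1033.2 / 2462
Rc = 0.42 kN

0.42


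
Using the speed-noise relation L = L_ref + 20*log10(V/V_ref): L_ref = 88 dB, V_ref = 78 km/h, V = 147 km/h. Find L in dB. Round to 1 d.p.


V/V_ref = 147 / 78 = 1.884615
log10(1.884615) = 0.275223
20 * 0.275223 = 5.5045
L = 88 + 5.5045 = 93.5 dB

93.5


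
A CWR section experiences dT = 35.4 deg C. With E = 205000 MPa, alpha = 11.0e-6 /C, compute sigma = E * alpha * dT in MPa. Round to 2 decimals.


sigma = E * alpha * dT
sigma = 205000 * 11.0e-6 * 35.4
sigma = 2.255 * 35.4
sigma = 79.83 MPa

79.83


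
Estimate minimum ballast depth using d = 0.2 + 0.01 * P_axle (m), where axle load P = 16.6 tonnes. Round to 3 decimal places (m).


d = 0.2 + 0.01 * 16.6
d = 0.2 + 0.166
d = 0.366 m

0.366


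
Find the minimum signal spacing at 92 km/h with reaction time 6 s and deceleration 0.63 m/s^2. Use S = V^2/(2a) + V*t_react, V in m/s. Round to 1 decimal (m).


V = 92 / 3.6 = 25.5556 m/s
Braking distance = 25.5556^2 / (2*0.63) = 518.3226 m
Sighting distance = 25.5556 * 6 = 153.3333 m
S = 518.3226 + 153.3333 = 671.7 m

671.7


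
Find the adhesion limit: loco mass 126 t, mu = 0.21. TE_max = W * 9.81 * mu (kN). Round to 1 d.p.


TE_max = W * g * mu
TE_max = 126 * 9.81 * 0.21
TE_max = 1236.06 * 0.21
TE_max = 259.6 kN

259.6


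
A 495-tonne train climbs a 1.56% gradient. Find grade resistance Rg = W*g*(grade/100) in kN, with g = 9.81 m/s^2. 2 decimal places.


Rg = W * 9.81 * grade / 100
Rg = 495 * 9.81 * 1.56 / 100
Rg = 4855.95 * 0.0156
Rg = 75.75 kN

75.75


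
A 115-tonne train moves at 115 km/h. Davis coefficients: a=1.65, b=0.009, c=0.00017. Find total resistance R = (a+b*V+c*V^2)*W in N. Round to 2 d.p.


b*V = 0.009 * 115 = 1.035
c*V^2 = 0.00017 * 13225 = 2.24825
R_per_t = 1.65 + 1.035 + 2.24825 = 4.93325 N/t
R_total = 4.93325 * 115 = 567.32 N

567.32


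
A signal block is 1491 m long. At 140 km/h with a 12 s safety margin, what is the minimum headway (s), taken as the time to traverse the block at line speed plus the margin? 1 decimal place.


V = 140 / 3.6 = 38.8889 m/s
Block traversal time = 1491 / 38.8889 = 38.34 s
Headway = 38.34 + 12
Headway = 50.3 s

50.3


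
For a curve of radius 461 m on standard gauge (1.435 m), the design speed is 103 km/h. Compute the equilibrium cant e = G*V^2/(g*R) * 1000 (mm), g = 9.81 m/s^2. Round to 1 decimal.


Convert speed: V = 103 / 3.6 = 28.6111 m/s
Apply formula: e = 1.435 * 28.6111^2 / (9.81 * 461)
e = 1.435 * 818.5957 / 4522.41
e = 0.259748 m = 259.7 mm

259.7


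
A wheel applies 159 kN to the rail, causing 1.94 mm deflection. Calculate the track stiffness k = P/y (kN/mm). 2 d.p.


Track stiffness k = P / y
k = 159 / 1.94
k = 81.96 kN/mm

81.96


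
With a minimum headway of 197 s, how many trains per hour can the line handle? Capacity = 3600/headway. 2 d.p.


Capacity = 3600 / headway
Capacity = 3600 / 197
Capacity = 18.27 trains/hour

18.27


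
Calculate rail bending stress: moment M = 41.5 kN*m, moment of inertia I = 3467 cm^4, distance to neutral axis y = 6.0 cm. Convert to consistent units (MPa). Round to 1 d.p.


Convert units:
M = 41.5 kN*m = 41500000 N*mm
y = 6.0 cm = 60 mm
I = 3467 cm^4 = 34670000 mm^4
sigma = 41500000 * 60 / 34670000
sigma = 71.8 MPa

71.8


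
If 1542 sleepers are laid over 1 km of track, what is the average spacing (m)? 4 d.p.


Spacing = 1000 m / number of sleepers
Spacing = 1000 / 1542
Spacing = 0.6485 m

0.6485


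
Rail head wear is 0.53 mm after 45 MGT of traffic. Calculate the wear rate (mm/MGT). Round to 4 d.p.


Wear rate = total wear / cumulative tonnage
Rate = 0.53 / 45
Rate = 0.0118 mm/MGT

0.0118


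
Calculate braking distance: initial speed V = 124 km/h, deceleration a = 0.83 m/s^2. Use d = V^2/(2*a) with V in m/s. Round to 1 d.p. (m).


Convert speed: V = 124 / 3.6 = 34.4444 m/s
V^2 = 1186.4198
d = 1186.4198 / (2 * 0.83)
d = 1186.4198 / 1.66
d = 714.7 m

714.7


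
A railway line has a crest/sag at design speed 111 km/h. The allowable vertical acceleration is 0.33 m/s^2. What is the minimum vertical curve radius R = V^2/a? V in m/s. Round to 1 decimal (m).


Convert speed: V = 111 / 3.6 = 30.8333 m/s
V^2 = 950.6944 m^2/s^2
R_v = 950.6944 / 0.33
R_v = 2880.9 m

2880.9


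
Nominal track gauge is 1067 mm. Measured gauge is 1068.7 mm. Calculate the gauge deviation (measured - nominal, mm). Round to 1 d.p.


Deviation = measured - nominal
Deviation = 1068.7 - 1067
Deviation = 1.7 mm

1.7


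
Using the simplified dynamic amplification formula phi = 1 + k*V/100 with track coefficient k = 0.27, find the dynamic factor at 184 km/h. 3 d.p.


phi = 1 + k * V / 100
phi = 1 + 0.27 * 184 / 100
phi = 1 + 0.4968
phi = 1.497

1.497


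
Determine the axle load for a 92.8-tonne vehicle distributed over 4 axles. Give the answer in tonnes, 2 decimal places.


Load per axle = total weight / number of axles
Load = 92.8 / 4
Load = 23.20 tonnes

23.20


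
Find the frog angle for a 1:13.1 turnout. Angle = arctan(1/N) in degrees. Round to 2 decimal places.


1/N = 1/13.1 = 0.076336
angle = arctan(0.076336) = 0.076188 rad
angle = 0.076188 * 180/pi = 4.37 degrees

4.37


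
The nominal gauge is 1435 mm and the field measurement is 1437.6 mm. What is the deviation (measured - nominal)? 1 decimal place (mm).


Deviation = measured - nominal
Deviation = 1437.6 - 1435
Deviation = 2.6 mm

2.6


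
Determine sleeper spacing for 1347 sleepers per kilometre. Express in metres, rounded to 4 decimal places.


Spacing = 1000 m / number of sleepers
Spacing = 1000 / 1347
Spacing = 0.7424 m

0.7424


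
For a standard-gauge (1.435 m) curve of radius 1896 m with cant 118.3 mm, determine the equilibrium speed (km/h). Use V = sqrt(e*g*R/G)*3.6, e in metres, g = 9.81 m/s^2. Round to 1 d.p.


Convert cant: e = 118.3 mm = 0.1183 m
V_ms = sqrt(0.1183 * 9.81 * 1896 / 1.435)
V_ms = sqrt(1533.346068) = 39.158 m/s
V = 39.158 * 3.6 = 141.0 km/h

141.0


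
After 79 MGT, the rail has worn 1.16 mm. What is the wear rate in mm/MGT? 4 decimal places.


Wear rate = total wear / cumulative tonnage
Rate = 1.16 / 79
Rate = 0.0147 mm/MGT

0.0147


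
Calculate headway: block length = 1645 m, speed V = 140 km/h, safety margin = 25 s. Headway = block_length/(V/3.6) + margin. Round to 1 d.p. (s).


V = 140 / 3.6 = 38.8889 m/s
Block traversal time = 1645 / 38.8889 = 42.3 s
Headway = 42.3 + 25
Headway = 67.3 s

67.3


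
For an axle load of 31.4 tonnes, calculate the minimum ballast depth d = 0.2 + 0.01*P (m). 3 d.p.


d = 0.2 + 0.01 * 31.4
d = 0.2 + 0.314
d = 0.514 m

0.514


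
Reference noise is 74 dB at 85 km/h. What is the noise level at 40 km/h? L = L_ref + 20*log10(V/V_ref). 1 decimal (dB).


V/V_ref = 40 / 85 = 0.470588
log10(0.470588) = -0.327359
20 * -0.327359 = -6.5472
L = 74 + -6.5472 = 67.5 dB

67.5


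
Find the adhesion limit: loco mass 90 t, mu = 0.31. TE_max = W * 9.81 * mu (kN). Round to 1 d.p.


TE_max = W * g * mu
TE_max = 90 * 9.81 * 0.31
TE_max = 882.9 * 0.31
TE_max = 273.7 kN

273.7


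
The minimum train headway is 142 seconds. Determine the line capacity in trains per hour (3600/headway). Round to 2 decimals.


Capacity = 3600 / headway
Capacity = 3600 / 142
Capacity = 25.35 trains/hour

25.35


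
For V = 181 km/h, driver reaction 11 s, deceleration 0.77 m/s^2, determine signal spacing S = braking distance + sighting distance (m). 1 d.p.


V = 181 / 3.6 = 50.2778 m/s
Braking distance = 50.2778^2 / (2*0.77) = 1641.4642 m
Sighting distance = 50.2778 * 11 = 553.0556 m
S = 1641.4642 + 553.0556 = 2194.5 m

2194.5


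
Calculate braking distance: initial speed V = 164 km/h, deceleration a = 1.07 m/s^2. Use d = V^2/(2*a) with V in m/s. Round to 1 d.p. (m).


Convert speed: V = 164 / 3.6 = 45.5556 m/s
V^2 = 2075.3086
d = 2075.3086 / (2 * 1.07)
d = 2075.3086 / 2.14
d = 969.8 m

969.8


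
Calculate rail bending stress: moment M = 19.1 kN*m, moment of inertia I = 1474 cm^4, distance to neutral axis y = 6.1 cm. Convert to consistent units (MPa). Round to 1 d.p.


Convert units:
M = 19.1 kN*m = 19100000 N*mm
y = 6.1 cm = 61 mm
I = 1474 cm^4 = 14740000 mm^4
sigma = 19100000 * 61 / 14740000
sigma = 79.0 MPa

79.0


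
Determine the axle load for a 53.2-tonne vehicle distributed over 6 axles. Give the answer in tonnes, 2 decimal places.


Load per axle = total weight / number of axles
Load = 53.2 / 6
Load = 8.87 tonnes

8.87


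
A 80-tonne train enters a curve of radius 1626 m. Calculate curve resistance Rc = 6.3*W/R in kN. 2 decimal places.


Rc = 6.3 * W / R
Rc = 6.3 * 80 / 1626
Rc = 504.0 / 1626
Rc = 0.31 kN

0.31


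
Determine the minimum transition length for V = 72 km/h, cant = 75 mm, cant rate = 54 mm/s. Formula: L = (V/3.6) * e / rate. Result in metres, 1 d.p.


Convert speed: V = 72 / 3.6 = 20.0 m/s
L = 20.0 * 75 / 54
L = 1500.0 / 54
L = 27.8 m

27.8


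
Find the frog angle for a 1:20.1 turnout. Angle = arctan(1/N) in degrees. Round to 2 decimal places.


1/N = 1/20.1 = 0.049751
angle = arctan(0.049751) = 0.04971 rad
angle = 0.04971 * 180/pi = 2.85 degrees

2.85


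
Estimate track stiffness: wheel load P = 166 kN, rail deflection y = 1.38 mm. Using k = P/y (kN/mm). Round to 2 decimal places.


Track stiffness k = P / y
k = 166 / 1.38
k = 120.29 kN/mm

120.29


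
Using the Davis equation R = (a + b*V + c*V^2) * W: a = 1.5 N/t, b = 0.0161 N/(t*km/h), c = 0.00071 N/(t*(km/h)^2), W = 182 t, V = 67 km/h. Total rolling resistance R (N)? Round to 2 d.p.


b*V = 0.0161 * 67 = 1.0787
c*V^2 = 0.00071 * 4489 = 3.18719
R_per_t = 1.5 + 1.0787 + 3.18719 = 5.76589 N/t
R_total = 5.76589 * 182 = 1049.39 N

1049.39


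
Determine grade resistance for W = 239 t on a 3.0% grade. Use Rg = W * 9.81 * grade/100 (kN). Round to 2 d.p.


Rg = W * 9.81 * grade / 100
Rg = 239 * 9.81 * 3.0 / 100
Rg = 2344.59 * 0.03
Rg = 70.34 kN

70.34


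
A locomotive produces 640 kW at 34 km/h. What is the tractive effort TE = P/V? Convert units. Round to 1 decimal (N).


Convert: P = 640 kW = 640000 W
V = 34 / 3.6 = 9.4444 m/s
TE = 640000 / 9.4444
TE = 67764.7 N

67764.7


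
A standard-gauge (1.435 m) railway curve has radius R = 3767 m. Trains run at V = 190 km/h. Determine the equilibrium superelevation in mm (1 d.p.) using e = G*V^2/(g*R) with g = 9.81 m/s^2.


Convert speed: V = 190 / 3.6 = 52.7778 m/s
Apply formula: e = 1.435 * 52.7778^2 / (9.81 * 3767)
e = 1.435 * 2785.4938 / 36954.27
e = 0.108166 m = 108.2 mm

108.2


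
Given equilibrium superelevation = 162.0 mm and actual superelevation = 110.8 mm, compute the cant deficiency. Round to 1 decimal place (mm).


Cant deficiency = equilibrium cant - actual cant
CD = 162.0 - 110.8
CD = 51.2 mm

51.2


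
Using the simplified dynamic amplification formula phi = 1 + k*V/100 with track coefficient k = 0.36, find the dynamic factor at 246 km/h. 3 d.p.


phi = 1 + k * V / 100
phi = 1 + 0.36 * 246 / 100
phi = 1 + 0.8856
phi = 1.886

1.886


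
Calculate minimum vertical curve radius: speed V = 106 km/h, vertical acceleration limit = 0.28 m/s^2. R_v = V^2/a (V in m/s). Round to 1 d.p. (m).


Convert speed: V = 106 / 3.6 = 29.4444 m/s
V^2 = 866.9753 m^2/s^2
R_v = 866.9753 / 0.28
R_v = 3096.3 m

3096.3


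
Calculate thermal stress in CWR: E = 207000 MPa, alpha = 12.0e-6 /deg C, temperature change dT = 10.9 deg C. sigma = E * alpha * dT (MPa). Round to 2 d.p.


sigma = E * alpha * dT
sigma = 207000 * 12.0e-6 * 10.9
sigma = 2.484 * 10.9
sigma = 27.08 MPa

27.08


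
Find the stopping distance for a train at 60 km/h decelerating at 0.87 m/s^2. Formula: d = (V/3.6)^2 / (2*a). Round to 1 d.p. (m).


Convert speed: V = 60 / 3.6 = 16.6667 m/s
V^2 = 277.7778
d = 277.7778 / (2 * 0.87)
d = 277.7778 / 1.74
d = 159.6 m

159.6


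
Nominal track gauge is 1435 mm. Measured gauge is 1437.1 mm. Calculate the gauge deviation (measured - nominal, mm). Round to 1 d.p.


Deviation = measured - nominal
Deviation = 1437.1 - 1435
Deviation = 2.1 mm

2.1


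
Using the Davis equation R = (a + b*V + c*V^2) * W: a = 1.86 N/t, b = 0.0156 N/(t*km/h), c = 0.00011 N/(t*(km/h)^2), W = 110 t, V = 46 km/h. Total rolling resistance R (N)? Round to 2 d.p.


b*V = 0.0156 * 46 = 0.7176
c*V^2 = 0.00011 * 2116 = 0.23276
R_per_t = 1.86 + 0.7176 + 0.23276 = 2.81036 N/t
R_total = 2.81036 * 110 = 309.14 N

309.14


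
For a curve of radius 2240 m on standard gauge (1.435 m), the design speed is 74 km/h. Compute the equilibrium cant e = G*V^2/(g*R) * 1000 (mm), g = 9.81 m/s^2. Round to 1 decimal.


Convert speed: V = 74 / 3.6 = 20.5556 m/s
Apply formula: e = 1.435 * 20.5556^2 / (9.81 * 2240)
e = 1.435 * 422.5309 / 21974.4
e = 0.027593 m = 27.6 mm

27.6


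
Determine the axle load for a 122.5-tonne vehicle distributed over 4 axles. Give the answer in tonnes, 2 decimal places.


Load per axle = total weight / number of axles
Load = 122.5 / 4
Load = 30.63 tonnes

30.63


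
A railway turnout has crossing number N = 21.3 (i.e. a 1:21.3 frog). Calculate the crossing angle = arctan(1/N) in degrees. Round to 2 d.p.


1/N = 1/21.3 = 0.046948
angle = arctan(0.046948) = 0.046914 rad
angle = 0.046914 * 180/pi = 2.69 degrees

2.69


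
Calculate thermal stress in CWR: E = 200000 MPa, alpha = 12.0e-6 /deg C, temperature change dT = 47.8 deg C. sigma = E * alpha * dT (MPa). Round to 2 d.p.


sigma = E * alpha * dT
sigma = 200000 * 12.0e-6 * 47.8
sigma = 2.4 * 47.8
sigma = 114.72 MPa

114.72


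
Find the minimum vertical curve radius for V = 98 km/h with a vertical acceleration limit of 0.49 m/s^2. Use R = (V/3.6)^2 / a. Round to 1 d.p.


Convert speed: V = 98 / 3.6 = 27.2222 m/s
V^2 = 741.0494 m^2/s^2
R_v = 741.0494 / 0.49
R_v = 1512.3 m

1512.3


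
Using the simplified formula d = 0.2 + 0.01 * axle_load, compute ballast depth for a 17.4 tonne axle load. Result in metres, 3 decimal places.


d = 0.2 + 0.01 * 17.4
d = 0.2 + 0.174
d = 0.374 m

0.374


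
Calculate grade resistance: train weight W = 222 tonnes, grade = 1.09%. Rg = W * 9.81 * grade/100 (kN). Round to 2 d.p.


Rg = W * 9.81 * grade / 100
Rg = 222 * 9.81 * 1.09 / 100
Rg = 2177.82 * 0.0109
Rg = 23.74 kN

23.74


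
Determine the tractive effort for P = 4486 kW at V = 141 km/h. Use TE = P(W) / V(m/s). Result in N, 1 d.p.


Convert: P = 4486 kW = 4486000 W
V = 141 / 3.6 = 39.1667 m/s
TE = 4486000 / 39.1667
TE = 114536.2 N

114536.2


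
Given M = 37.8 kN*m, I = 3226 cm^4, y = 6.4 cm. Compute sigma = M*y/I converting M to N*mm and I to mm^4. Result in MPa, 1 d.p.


Convert units:
M = 37.8 kN*m = 37800000 N*mm
y = 6.4 cm = 64 mm
I = 3226 cm^4 = 32260000 mm^4
sigma = 37800000 * 64 / 32260000
sigma = 75.0 MPa

75.0


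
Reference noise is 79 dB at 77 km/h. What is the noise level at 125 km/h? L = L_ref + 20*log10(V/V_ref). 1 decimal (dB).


V/V_ref = 125 / 77 = 1.623377
log10(1.623377) = 0.210419
20 * 0.210419 = 4.2084
L = 79 + 4.2084 = 83.2 dB

83.2


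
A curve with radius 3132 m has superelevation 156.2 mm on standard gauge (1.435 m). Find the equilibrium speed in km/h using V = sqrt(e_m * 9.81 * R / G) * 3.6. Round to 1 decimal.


Convert cant: e = 156.2 mm = 0.1562 m
V_ms = sqrt(0.1562 * 9.81 * 3132 / 1.435)
V_ms = sqrt(3344.412895) = 57.8309 m/s
V = 57.8309 * 3.6 = 208.2 km/h

208.2


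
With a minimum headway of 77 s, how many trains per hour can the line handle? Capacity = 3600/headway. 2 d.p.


Capacity = 3600 / headway
Capacity = 3600 / 77
Capacity = 46.75 trains/hour

46.75


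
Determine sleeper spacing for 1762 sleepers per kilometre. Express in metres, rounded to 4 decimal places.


Spacing = 1000 m / number of sleepers
Spacing = 1000 / 1762
Spacing = 0.5675 m

0.5675


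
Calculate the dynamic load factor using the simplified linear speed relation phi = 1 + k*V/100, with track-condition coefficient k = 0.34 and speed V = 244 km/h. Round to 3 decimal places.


phi = 1 + k * V / 100
phi = 1 + 0.34 * 244 / 100
phi = 1 + 0.8296
phi = 1.830

1.830


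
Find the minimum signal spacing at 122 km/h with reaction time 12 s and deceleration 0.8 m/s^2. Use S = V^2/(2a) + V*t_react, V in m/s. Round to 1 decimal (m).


V = 122 / 3.6 = 33.8889 m/s
Braking distance = 33.8889^2 / (2*0.8) = 717.7855 m
Sighting distance = 33.8889 * 12 = 406.6667 m
S = 717.7855 + 406.6667 = 1124.5 m

1124.5


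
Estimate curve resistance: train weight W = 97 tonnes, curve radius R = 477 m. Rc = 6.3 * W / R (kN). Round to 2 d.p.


Rc = 6.3 * W / R
Rc = 6.3 * 97 / 477
Rc = 611.1 / 477
Rc = 1.28 kN

1.28


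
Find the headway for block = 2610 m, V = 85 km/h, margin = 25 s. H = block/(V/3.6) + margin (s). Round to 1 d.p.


V = 85 / 3.6 = 23.6111 m/s
Block traversal time = 2610 / 23.6111 = 110.5412 s
Headway = 110.5412 + 25
Headway = 135.5 s

135.5
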